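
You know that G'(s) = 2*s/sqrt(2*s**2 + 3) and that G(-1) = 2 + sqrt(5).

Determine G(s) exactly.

G(s) = sqrt(2*s**2 + 3) + 2

The substitution u = 2*s**2 + 3 works: G'(s) is exactly (dG/du)*(du/ds) for that inner function.
A general antiderivative is sqrt(2*s**2 + 3) + C.
The condition gives C = 2 + sqrt(5) - (sqrt(5)) = 2.
So G(s) = sqrt(2*s**2 + 3) + 2.
Check: d/ds[sqrt(2*s**2 + 3) + 2] = 2*s/sqrt(2*s**2 + 3) = G'(s).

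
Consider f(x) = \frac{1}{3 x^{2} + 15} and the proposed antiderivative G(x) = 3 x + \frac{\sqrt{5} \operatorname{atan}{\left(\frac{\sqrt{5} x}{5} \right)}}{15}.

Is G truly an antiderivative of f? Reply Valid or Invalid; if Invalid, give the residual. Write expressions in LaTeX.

Invalid: d/dx[G] - f = 3, which is not 0.

d/dx[G] = \frac{9 x^{2} + 46}{3 x^{2} + 15}
d/dx[G] - f(x) = 3 != 0.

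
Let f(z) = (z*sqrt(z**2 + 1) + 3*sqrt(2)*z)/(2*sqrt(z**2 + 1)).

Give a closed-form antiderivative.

An antiderivative is F(z) = z**2/4 + 3*sqrt(2)*sqrt(z**2 + 1)/2.

Check any antiderivative F(z) by computing F'(z) and comparing it with f(z).
Check: d/dz[z**2/4 + 3*sqrt(2)*sqrt(z**2 + 1)/2] = (z*sqrt(z**2 + 1) + 3*sqrt(2)*z)/(2*sqrt(z**2 + 1)) = f(z).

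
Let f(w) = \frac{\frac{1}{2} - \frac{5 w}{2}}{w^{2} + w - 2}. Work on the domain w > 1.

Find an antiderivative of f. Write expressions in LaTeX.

The denominator factors as 2 \left(w - 1\right) \left(w + 2\right); partial fractions split f into directly integrable pieces: - \frac{11}{6 \left(w + 2\right)} - \frac{2}{3 \left(w - 1\right)}.
Check: d/dw[- \frac{2 \log{\left(w - 1 \right)}}{3} - \frac{11 \log{\left(w + 2 \right)}}{6}] = \frac{1 - 5 w}{2 w^{2} + 2 w - 4}, which equals f(w).

An antiderivative is F(w) = - \frac{2 \log{\left(w - 1 \right)}}{3} - \frac{11 \log{\left(w + 2 \right)}}{6}.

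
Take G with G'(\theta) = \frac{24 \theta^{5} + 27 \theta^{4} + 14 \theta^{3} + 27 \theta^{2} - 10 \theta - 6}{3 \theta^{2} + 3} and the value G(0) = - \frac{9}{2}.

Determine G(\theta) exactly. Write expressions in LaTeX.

G(\theta) = 2 \theta^{4} + 3 \theta^{3} - \frac{5 \theta^{2}}{3} - 2 \operatorname{atan}{\left(\theta \right)} - \frac{9}{2}

A candidate passes only if d/d\theta[G] lands on the given G'(\theta) exactly.
A general antiderivative is 2 \theta^{4} + 3 \theta^{3} - \frac{5 \theta^{2}}{3} - 2 \operatorname{atan}{\left(\theta \right)} - 5 + C.
The condition gives C = - \frac{9}{2} - (-5) = \frac{1}{2}.
So G(\theta) = 2 \theta^{4} + 3 \theta^{3} - \frac{5 \theta^{2}}{3} - 2 \operatorname{atan}{\left(\theta \right)} - \frac{9}{2}.
Check: d/d\theta[2 \theta^{4} + 3 \theta^{3} - \frac{5 \theta^{2}}{3} - 2 \operatorname{atan}{\left(\theta \right)} - \frac{9}{2}] = \frac{24 \theta^{5} + 27 \theta^{4} + 14 \theta^{3} + 27 \theta^{2} - 10 \theta - 6}{3 \theta^{2} + 3} = G'(\theta).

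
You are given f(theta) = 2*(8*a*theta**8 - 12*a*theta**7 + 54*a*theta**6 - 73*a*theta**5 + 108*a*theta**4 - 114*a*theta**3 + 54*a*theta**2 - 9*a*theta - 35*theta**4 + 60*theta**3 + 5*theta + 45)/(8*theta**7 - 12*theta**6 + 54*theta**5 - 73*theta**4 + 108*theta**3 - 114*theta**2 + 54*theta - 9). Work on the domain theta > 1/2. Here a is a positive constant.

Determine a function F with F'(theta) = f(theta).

Check any antiderivative F(theta) by computing F'(theta) and comparing it with f(theta).
Check: d/dtheta[a*theta**2 + 5/(theta**2 + 3) - 5/(2*(2*theta - 1)**2)] = (16*a*theta**8 - 24*a*theta**7 + 108*a*theta**6 - 146*a*theta**5 + 216*a*theta**4 - 228*a*theta**3 + 108*a*theta**2 - 18*a*theta - 70*theta**4 + 120*theta**3 + 10*theta + 90)/(8*theta**7 - 12*theta**6 + 54*theta**5 - 73*theta**4 + 108*theta**3 - 114*theta**2 + 54*theta - 9), which equals f(theta).

An antiderivative is F(theta) = a*theta**2 + 5/(theta**2 + 3) - 5/(2*(2*theta - 1)**2).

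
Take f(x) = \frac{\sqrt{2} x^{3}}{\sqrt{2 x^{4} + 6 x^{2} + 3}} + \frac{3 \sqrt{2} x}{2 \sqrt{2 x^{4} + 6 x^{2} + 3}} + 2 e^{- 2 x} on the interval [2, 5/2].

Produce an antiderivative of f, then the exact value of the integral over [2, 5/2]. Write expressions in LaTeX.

Antiderivative: F(x) = \frac{\sqrt{2} \left(\sqrt{2 x^{4} + 6 x^{2} + 3} e^{2 x} - 2 \sqrt{2}\right) e^{- 2 x}}{4}; value = - \frac{\sqrt{118}}{4} - e^{-5} + e^{-4} + \frac{\sqrt{949}}{8}

Integrate term by term and add the pieces.
F(x) = \frac{\sqrt{2} \left(\sqrt{2 x^{4} + 6 x^{2} + 3} e^{2 x} - 2 \sqrt{2}\right) e^{- 2 x}}{4} is an antiderivative of f.
Check: d/dx[\frac{\sqrt{2} \left(\sqrt{2 x^{4} + 6 x^{2} + 3} e^{2 x} - 2 \sqrt{2}\right) e^{- 2 x}}{4}] = \frac{\left(2 \sqrt{2} x^{3} e^{2 x} + 3 \sqrt{2} x e^{2 x} + 4 \sqrt{2 x^{4} + 6 x^{2} + 3}\right) e^{- 2 x}}{2 \sqrt{2 x^{4} + 6 x^{2} + 3}}, which equals f(x).
F(5/2) = - \frac{1}{e^{5}} + \frac{\sqrt{949}}{8}; F(2) = - \frac{1}{e^{4}} + \frac{\sqrt{118}}{4}.
Integral = F(5/2) - F(2) = - \frac{\sqrt{118}}{4} - e^{-5} + e^{-4} + \frac{\sqrt{949}}{8}.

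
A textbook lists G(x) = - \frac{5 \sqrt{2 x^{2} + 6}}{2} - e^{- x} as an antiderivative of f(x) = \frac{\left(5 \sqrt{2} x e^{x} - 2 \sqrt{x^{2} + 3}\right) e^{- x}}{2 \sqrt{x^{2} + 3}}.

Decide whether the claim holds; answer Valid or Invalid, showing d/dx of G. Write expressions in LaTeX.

Invalid: d/dx[G] - f = \frac{2 x^{2} - 5 \sqrt{2} x \sqrt{x^{2} + 3} e^{x} + 6}{x^{2} e^{x} + 3 e^{x}}, which is not 0.

d/dx[G] = \frac{\left(- 5 \sqrt{2} x e^{x} + 2 \sqrt{x^{2} + 3}\right) e^{- x}}{2 \sqrt{x^{2} + 3}}
d/dx[G] - f(x) = \frac{2 x^{2} - 5 \sqrt{2} x \sqrt{x^{2} + 3} e^{x} + 6}{x^{2} e^{x} + 3 e^{x}} != 0.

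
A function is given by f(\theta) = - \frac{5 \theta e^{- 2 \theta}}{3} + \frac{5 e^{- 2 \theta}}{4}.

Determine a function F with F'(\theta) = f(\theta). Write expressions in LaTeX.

An antiderivative is F(\theta) = \frac{\left(20 \theta - 5\right) e^{- 2 \theta}}{24}.

Recognize the product-rule pattern: f = u'v + uv' with u = \frac{5 \theta}{6} - \frac{5}{24}, v = e^{- 2 \theta}, so integration by parts undoes it.
Check: d/d\theta[\frac{\left(20 \theta - 5\right) e^{- 2 \theta}}{24}] = \frac{\left(15 - 20 \theta\right) e^{- 2 \theta}}{12}, which equals f(\theta).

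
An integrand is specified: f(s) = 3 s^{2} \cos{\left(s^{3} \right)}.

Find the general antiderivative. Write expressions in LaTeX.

F(s) = \sin{\left(s^{3} \right)} + C

An antiderivative F(s) passes only if d/ds[F] lands on f(s) exactly.
Check: d/ds[\sin{\left(s^{3} \right)}] = 3 s^{2} \cos{\left(s^{3} \right)} = f(s).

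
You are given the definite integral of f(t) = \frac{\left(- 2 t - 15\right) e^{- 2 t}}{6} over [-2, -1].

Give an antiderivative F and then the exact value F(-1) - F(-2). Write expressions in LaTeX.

Antiderivative: F(t) = \frac{\left(t + 8\right) e^{- 2 t}}{6}; value = - e^{4} + \frac{7 e^{2}}{6}

f has the shape u'v + uv' for u = \frac{t}{6} + \frac{4}{3} and v = e^{- 2 t} — it is the derivative of the product u*v.
F(t) = \frac{\left(t + 8\right) e^{- 2 t}}{6} is an antiderivative of f.
Check: d/dt[\frac{\left(t + 8\right) e^{- 2 t}}{6}] = \frac{\left(- 2 t - 15\right) e^{- 2 t}}{6} = f(t).
F(-1) = \frac{7 e^{2}}{6}; F(-2) = e^{4}.
Integral = F(-1) - F(-2) = - e^{4} + \frac{7 e^{2}}{6}.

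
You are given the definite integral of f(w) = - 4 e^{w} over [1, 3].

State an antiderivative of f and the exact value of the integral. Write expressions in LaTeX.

Antiderivative: F(w) = - 4 e^{w}; value = - 4 e^{3} + 4 e

An antiderivative F(w) passes only if d/dw[F] lands on f(w) exactly.
F(w) = - 4 e^{w} is an antiderivative of f.
Check: d/dw[- 4 e^{w}] = - 4 e^{w} = f(w).
F(3) = - 4 e^{3}; F(1) = - 4 e.
Integral = F(3) - F(1) = - 4 e^{3} + 4 e.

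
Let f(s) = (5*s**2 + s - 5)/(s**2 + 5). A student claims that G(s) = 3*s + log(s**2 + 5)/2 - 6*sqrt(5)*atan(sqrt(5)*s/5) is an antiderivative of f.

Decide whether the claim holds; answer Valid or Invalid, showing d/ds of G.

Invalid: d/ds[G] - f = -2, which is not 0.

d/ds[G] = (3*s**2 + s - 15)/(s**2 + 5)
d/ds[G] - f(s) = -2 != 0.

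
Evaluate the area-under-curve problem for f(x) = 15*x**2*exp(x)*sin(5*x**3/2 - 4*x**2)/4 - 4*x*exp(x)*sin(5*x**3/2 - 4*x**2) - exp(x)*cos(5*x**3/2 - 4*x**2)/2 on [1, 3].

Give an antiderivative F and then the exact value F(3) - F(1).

Recognize the product-rule pattern: f = u'v + uv' with u = -cos(5*x**3/2 - 4*x**2)/2, v = exp(x), so integration by parts undoes it.
F(x) = -exp(x)*cos(5*x**3/2 - 4*x**2)/2 is an antiderivative of f.
Check: d/dx[-exp(x)*cos(5*x**3/2 - 4*x**2)/2] = 15*x**2*exp(x)*sin(5*x**3/2 - 4*x**2)/4 - 4*x*exp(x)*sin(5*x**3/2 - 4*x**2) - exp(x)*cos(5*x**3/2 - 4*x**2)/2 = f(x).
F(3) = -exp(3)*cos(63/2)/2; F(1) = -exp(1)*cos(3/2)/2.
Integral = F(3) - F(1) = -exp(3)*cos(63/2)/2 + exp(1)*cos(3/2)/2.

Antiderivative: F(x) = -exp(x)*cos(5*x**3/2 - 4*x**2)/2; value = -exp(3)*cos(63/2)/2 + exp(1)*cos(3/2)/2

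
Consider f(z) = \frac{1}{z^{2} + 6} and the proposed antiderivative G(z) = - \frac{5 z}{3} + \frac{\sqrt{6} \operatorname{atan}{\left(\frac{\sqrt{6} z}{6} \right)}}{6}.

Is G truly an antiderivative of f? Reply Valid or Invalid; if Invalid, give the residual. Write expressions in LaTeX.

d/dz[G] = \frac{- 5 z^{2} - 27}{3 z^{2} + 18}
d/dz[G] - f(z) = - \frac{5}{3} != 0.

Invalid: d/dz[G] - f = - \frac{5}{3}, which is not 0.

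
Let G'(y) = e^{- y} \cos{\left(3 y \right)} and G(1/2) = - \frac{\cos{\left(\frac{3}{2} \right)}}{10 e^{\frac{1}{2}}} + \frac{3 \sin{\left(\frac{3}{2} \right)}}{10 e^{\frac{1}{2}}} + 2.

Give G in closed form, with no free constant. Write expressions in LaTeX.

Whatever form G(y) takes, its d/dy must return the stated G'(y).
A general antiderivative is \frac{3 e^{- y} \sin{\left(3 y \right)}}{10} - \frac{e^{- y} \cos{\left(3 y \right)}}{10} + C.
The condition gives C = - \frac{\cos{\left(\frac{3}{2} \right)}}{10 e^{\frac{1}{2}}} + \frac{3 \sin{\left(\frac{3}{2} \right)}}{10 e^{\frac{1}{2}}} + 2 - (- \frac{\cos{\left(\frac{3}{2} \right)}}{10 e^{\frac{1}{2}}} + \frac{3 \sin{\left(\frac{3}{2} \right)}}{10 e^{\frac{1}{2}}}) = 2.
So G(y) = \frac{\left(20 e^{y} + 3 \sin{\left(3 y \right)} - \cos{\left(3 y \right)}\right) e^{- y}}{10}.
Check: d/dy[\frac{\left(20 e^{y} + 3 \sin{\left(3 y \right)} - \cos{\left(3 y \right)}\right) e^{- y}}{10}] = e^{- y} \cos{\left(3 y \right)} = G'(y).

G(y) = \frac{\left(20 e^{y} + 3 \sin{\left(3 y \right)} - \cos{\left(3 y \right)}\right) e^{- y}}{10}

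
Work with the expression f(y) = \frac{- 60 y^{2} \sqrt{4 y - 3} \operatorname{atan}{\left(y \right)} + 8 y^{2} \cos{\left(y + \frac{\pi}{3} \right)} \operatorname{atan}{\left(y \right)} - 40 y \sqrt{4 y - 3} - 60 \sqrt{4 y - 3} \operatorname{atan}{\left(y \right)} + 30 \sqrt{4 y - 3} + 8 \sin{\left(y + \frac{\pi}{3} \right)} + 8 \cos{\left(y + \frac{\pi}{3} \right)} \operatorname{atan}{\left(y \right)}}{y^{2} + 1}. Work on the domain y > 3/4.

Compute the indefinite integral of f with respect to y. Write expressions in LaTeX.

F(y) = 4 \left(- \frac{5 \left(4 y - 3\right)^{\frac{3}{2}}}{2} + 2 \sin{\left(y + \frac{\pi}{3} \right)}\right) \operatorname{atan}{\left(y \right)} + C

f has the shape u'v + uv' for u = - 10 \left(4 y - 3\right)^{\frac{3}{2}} + 8 \sin{\left(y + \frac{\pi}{3} \right)} and v = \operatorname{atan}{\left(y \right)} — it is the derivative of the product u*v.
Check: d/dy[4 \left(- \frac{5 \left(4 y - 3\right)^{\frac{3}{2}}}{2} + 2 \sin{\left(y + \frac{\pi}{3} \right)}\right) \operatorname{atan}{\left(y \right)}] = \frac{- 60 y^{2} \sqrt{4 y - 3} \operatorname{atan}{\left(y \right)} + 8 y^{2} \cos{\left(y + \frac{\pi}{3} \right)} \operatorname{atan}{\left(y \right)} - 40 y \sqrt{4 y - 3} - 60 \sqrt{4 y - 3} \operatorname{atan}{\left(y \right)} + 30 \sqrt{4 y - 3} + 8 \sin{\left(y + \frac{\pi}{3} \right)} + 8 \cos{\left(y + \frac{\pi}{3} \right)} \operatorname{atan}{\left(y \right)}}{y^{2} + 1} = f(y).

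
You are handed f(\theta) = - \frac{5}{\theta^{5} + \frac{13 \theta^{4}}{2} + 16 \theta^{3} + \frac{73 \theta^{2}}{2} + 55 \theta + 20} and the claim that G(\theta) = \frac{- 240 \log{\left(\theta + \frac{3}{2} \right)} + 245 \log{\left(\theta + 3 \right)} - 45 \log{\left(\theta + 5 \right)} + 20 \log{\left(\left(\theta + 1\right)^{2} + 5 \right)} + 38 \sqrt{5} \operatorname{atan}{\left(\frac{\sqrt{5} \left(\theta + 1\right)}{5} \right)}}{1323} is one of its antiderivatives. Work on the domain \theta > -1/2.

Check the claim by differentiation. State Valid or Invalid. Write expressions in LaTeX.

d/d\theta[G] = - \frac{10}{2 \theta^{5} + 23 \theta^{4} + 104 \theta^{3} + 267 \theta^{2} + 414 \theta + 270}
d/d\theta[G] - f(\theta) = \frac{100 \theta^{4} + 720 \theta^{3} + 1940 \theta^{2} + 3040 \theta + 2300}{4 \theta^{10} + 72 \theta^{9} + 571 \theta^{8} + 2768 \theta^{7} + 9526 \theta^{6} + 24668 \theta^{5} + 48609 \theta^{4} + 72392 \theta^{3} + 75930 \theta^{2} + 46260 \theta + 10800} != 0.

Invalid: d/d\theta[G] - f = \frac{100 \theta^{4} + 720 \theta^{3} + 1940 \theta^{2} + 3040 \theta + 2300}{4 \theta^{10} + 72 \theta^{9} + 571 \theta^{8} + 2768 \theta^{7} + 9526 \theta^{6} + 24668 \theta^{5} + 48609 \theta^{4} + 72392 \theta^{3} + 75930 \theta^{2} + 46260 \theta + 10800}, which is not 0.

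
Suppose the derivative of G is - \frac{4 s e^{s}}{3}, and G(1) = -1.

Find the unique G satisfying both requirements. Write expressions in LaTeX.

G'(s) has the shape u'v + uv' for u = \frac{4}{3} - \frac{4 s}{3} and v = e^{s} — it is the derivative of the product u*v.
A general antiderivative is \frac{\left(4 - 4 s\right) e^{s}}{3} + C.
The condition gives C = -1 - (0) = -1.
So G(s) = \frac{\left(4 - 4 s\right) e^{s}}{3} - 1.
Check: d/ds[\frac{\left(4 - 4 s\right) e^{s}}{3} - 1] = - \frac{4 s e^{s}}{3} = G'(s).

G(s) = \frac{\left(4 - 4 s\right) e^{s}}{3} - 1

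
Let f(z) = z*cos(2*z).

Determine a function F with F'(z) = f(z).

A candidate is checked by its d/dz: the result must match f(z).
Check: d/dz[(2*z*sin(2*z) + cos(2*z))/4] = z*cos(2*z) = f(z).

An antiderivative is F(z) = (2*z*sin(2*z) + cos(2*z))/4.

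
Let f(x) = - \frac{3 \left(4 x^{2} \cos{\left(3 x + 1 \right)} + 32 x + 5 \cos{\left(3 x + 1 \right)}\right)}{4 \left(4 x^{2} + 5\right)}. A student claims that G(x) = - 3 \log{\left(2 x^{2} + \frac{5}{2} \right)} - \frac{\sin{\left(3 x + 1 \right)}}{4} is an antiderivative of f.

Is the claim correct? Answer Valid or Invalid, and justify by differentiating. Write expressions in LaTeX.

Valid - differentiating G returns exactly f.

d/dx[G] = \frac{- 12 x^{2} \cos{\left(3 x + 1 \right)} - 96 x - 15 \cos{\left(3 x + 1 \right)}}{16 x^{2} + 20}
This equals f(x) exactly, so the claim holds.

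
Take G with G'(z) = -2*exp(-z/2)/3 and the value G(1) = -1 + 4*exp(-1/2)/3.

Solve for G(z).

G(z) = -1 + 4*exp(-z/2)/3

Since d/dz undoes antidifferentiation here, G(z) must give back the stated G'(z).
A general antiderivative is 4*exp(-z/2)/3 + C.
The condition gives C = -1 + 4*exp(-1/2)/3 - (4*exp(-1/2)/3) = -1.
So G(z) = -1 + 4*exp(-z/2)/3.
Check: d/dz[-1 + 4*exp(-z/2)/3] = -2*exp(-z/2)/3 = G'(z).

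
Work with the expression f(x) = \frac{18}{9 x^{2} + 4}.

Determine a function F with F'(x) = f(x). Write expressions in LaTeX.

An antiderivative is F(x) = 3 \operatorname{atan}{\left(\frac{3 x}{2} \right)}.

Recover f(x) by differentiating a candidate F(x); any mismatch rules it out.
Check: d/dx[3 \operatorname{atan}{\left(\frac{3 x}{2} \right)}] = \frac{18}{9 x^{2} + 4} = f(x).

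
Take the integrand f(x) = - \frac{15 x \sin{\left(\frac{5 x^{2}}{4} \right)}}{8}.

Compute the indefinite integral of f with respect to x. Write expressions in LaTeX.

f matches the chain-rule pattern g'(h)*h' with inner function h(x) = \frac{5 x^{2}}{4}; substituting u = h(x) collapses the integral.
Check: d/dx[\frac{3 \cos{\left(\frac{5 x^{2}}{4} \right)}}{4}] = - \frac{15 x \sin{\left(\frac{5 x^{2}}{4} \right)}}{8} = f(x).

F(x) = \frac{3 \cos{\left(\frac{5 x^{2}}{4} \right)}}{4} + C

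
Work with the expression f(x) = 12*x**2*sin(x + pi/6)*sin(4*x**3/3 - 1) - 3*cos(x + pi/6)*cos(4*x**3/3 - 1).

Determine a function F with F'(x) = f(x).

An antiderivative is F(x) = -3*sin(x + pi/6)*cos(4*x**3/3 - 1).

f has the shape u'v + uv' for u = -3*cos(4*x**3/3 - 1) and v = sin(x + pi/6) — it is the derivative of the product u*v.
Check: d/dx[-3*sin(x + pi/6)*cos(4*x**3/3 - 1)] = 12*x**2*sin(x + pi/6)*sin(4*x**3/3 - 1) - 3*cos(x + pi/6)*cos(4*x**3/3 - 1) = f(x).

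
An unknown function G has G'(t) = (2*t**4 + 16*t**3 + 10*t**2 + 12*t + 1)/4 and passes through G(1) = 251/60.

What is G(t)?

A candidate passes only if d/dt[G] lands on the given G'(t) exactly.
A general antiderivative is t**5/10 + t**4 + 5*t**3/6 + 3*t**2/2 + t/4 + C.
The condition gives C = 251/60 - (221/60) = 1/2.
So G(t) = t**5/10 + t**4 + 5*t**3/6 + 3*t**2/2 + t/4 + 1/2.
Check: d/dt[t**5/10 + t**4 + 5*t**3/6 + 3*t**2/2 + t/4 + 1/2] = t**4/2 + 4*t**3 + 5*t**2/2 + 3*t + 1/4, which equals G'(t).

G(t) = t**5/10 + t**4 + 5*t**3/6 + 3*t**2/2 + t/4 + 1/2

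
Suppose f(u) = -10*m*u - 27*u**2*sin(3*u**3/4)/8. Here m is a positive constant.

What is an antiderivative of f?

An antiderivative is F(u) = -(10*m*u**2 - 3*cos(3*u**3/4))/2.

Integrate term by term and add the pieces.
Check: d/du[-(10*m*u**2 - 3*cos(3*u**3/4))/2] = -10*m*u - 27*u**2*sin(3*u**3/4)/8 = f(u).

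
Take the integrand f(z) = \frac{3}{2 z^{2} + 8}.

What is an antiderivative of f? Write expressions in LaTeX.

An antiderivative is F(z) = \frac{3 \operatorname{atan}{\left(\frac{z}{2} \right)}}{4}.

A first test for any F(z): its z-derivative must equal f(z) identically.
Check: d/dz[\frac{3 \operatorname{atan}{\left(\frac{z}{2} \right)}}{4}] = \frac{3}{2 z^{2} + 8} = f(z).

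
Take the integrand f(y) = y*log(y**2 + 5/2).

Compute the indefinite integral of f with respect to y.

Check any antiderivative F(y) by computing F'(y) and comparing it with f(y).
Check: d/dy[y**2*log(y**2 + 5/2)/2 - y**2/2 + 5*log(2*y**2 + 5)/4] = y*log(y**2 + 5/2) = f(y).

F(y) = y**2*log(y**2 + 5/2)/2 - y**2/2 + 5*log(2*y**2 + 5)/4 + C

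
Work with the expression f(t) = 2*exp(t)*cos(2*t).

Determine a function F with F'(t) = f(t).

A first test for any F(t): its t-derivative must equal f(t) identically.
Check: d/dt[4*exp(t)*sin(2*t)/5 + 2*exp(t)*cos(2*t)/5] = 2*exp(t)*cos(2*t) = f(t).

An antiderivative is F(t) = 4*exp(t)*sin(2*t)/5 + 2*exp(t)*cos(2*t)/5.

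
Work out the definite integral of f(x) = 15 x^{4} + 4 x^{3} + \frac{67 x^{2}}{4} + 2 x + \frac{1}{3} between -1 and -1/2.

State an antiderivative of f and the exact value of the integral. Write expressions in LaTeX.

Antiderivative: F(x) = \frac{36 x^{5} + 12 x^{4} + 67 x^{3} + 12 x^{2} + 4 x + 48}{12}; value = \frac{301}{48}

Integrate term by term and add the pieces.
F(x) = \frac{36 x^{5} + 12 x^{4} + 67 x^{3} + 12 x^{2} + 4 x + 48}{12} is an antiderivative of f.
Check: d/dx[\frac{36 x^{5} + 12 x^{4} + 67 x^{3} + 12 x^{2} + 4 x + 48}{12}] = 15 x^{4} + 4 x^{3} + \frac{67 x^{2}}{4} + 2 x + \frac{1}{3} = f(x).
F(-1/2) = \frac{161}{48}; F(-1) = - \frac{35}{12}.
Integral = F(-1/2) - F(-1) = \frac{301}{48}.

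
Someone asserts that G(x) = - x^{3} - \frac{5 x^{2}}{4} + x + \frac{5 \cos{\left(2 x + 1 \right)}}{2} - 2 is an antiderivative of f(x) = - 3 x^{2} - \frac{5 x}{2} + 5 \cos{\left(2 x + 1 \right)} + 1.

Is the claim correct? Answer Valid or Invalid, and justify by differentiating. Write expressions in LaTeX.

d/dx[G] = - 3 x^{2} - \frac{5 x}{2} - 5 \sin{\left(2 x + 1 \right)} + 1
d/dx[G] - f(x) = - 5 \sin{\left(2 x + 1 \right)} - 5 \cos{\left(2 x + 1 \right)} != 0.

Invalid: d/dx[G] - f = - 5 \sin{\left(2 x + 1 \right)} - 5 \cos{\left(2 x + 1 \right)}, which is not 0.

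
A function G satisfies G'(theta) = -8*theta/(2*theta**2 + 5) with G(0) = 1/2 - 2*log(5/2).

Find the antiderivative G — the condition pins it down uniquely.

G(theta) = 1/2 - 2*log(theta**2 + 5/2)

The substitution u = theta**2 + 5/2 works: G'(theta) is exactly (dG/du)*(du/dtheta) for that inner function.
A general antiderivative is -2*log(theta**2 + 5/2) + C.
The condition gives C = 1/2 - 2*log(5/2) - (-2*log(5/2)) = 1/2.
So G(theta) = 1/2 - 2*log(theta**2 + 5/2).
Check: d/dtheta[1/2 - 2*log(theta**2 + 5/2)] = -8*theta/(2*theta**2 + 5) = G'(theta).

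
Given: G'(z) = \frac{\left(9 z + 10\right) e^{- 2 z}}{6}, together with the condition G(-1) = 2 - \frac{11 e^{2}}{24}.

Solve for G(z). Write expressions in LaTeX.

G'(z) has the shape u'v + uv' for u = - \frac{3 z}{4} - \frac{29}{24} and v = e^{- 2 z} — it is the derivative of the product u*v.
A general antiderivative is \frac{\left(- 18 z - 29\right) e^{- 2 z}}{24} + C.
The condition gives C = 2 - \frac{11 e^{2}}{24} - (- \frac{11 e^{2}}{24}) = 2.
So G(z) = \frac{\left(- 18 z + 48 e^{2 z} - 29\right) e^{- 2 z}}{24}.
Check: d/dz[\frac{\left(- 18 z + 48 e^{2 z} - 29\right) e^{- 2 z}}{24}] = \frac{\left(9 z + 10\right) e^{- 2 z}}{6} = G'(z).

G(z) = \frac{\left(- 18 z + 48 e^{2 z} - 29\right) e^{- 2 z}}{24}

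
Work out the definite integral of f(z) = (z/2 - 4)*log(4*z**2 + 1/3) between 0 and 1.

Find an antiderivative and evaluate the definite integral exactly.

Differentiate the proposed F(z) back; it has to land on f(z) exactly.
F(z) = -z**2/4 + 8*z + (z**2/4 - 4*z)*log(4*z**2 + 1/3) + log(z**2 + 1/12)/48 - 4*sqrt(3)*atan(2*sqrt(3)*z)/3 is an antiderivative of f.
Check: d/dz[-z**2/4 + 8*z + (z**2/4 - 4*z)*log(4*z**2 + 1/3) + log(z**2 + 1/12)/48 - 4*sqrt(3)*atan(2*sqrt(3)*z)/3] = z*log(4*z**2 + 1/3)/2 - 4*log(4*z**2 + 1/3), which equals f(z).
F(1) = -15*log(13/3)/4 - 4*sqrt(3)*atan(2*sqrt(3))/3 + log(13/12)/48 + 31/4; F(0) = -log(12)/48.
Integral = F(1) - F(0) = -15*log(13/3)/4 - 4*sqrt(3)*atan(2*sqrt(3))/3 + log(13/12)/48 + log(12)/48 + 31/4.

Antiderivative: F(z) = -z**2/4 + 8*z + (z**2/4 - 4*z)*log(4*z**2 + 1/3) + log(z**2 + 1/12)/48 - 4*sqrt(3)*atan(2*sqrt(3)*z)/3; value = -15*log(13/3)/4 - 4*sqrt(3)*atan(2*sqrt(3))/3 + log(13/12)/48 + log(12)/48 + 31/4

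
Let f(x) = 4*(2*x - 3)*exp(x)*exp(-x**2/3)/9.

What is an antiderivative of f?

An antiderivative is F(x) = -4*exp(x)*exp(-x**2/3)/3.

f matches the chain-rule pattern g'(h)*h' with inner function h(x) = -x**2/3 + x; substituting u = h(x) collapses the integral.
Check: d/dx[-4*exp(x)*exp(-x**2/3)/3] = (8*x*exp(x) - 12*exp(x))*exp(-x**2/3)/9, which equals f(x).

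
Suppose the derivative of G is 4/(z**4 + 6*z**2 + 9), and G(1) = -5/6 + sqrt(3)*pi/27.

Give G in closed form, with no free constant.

For G(z) to be correct, d/dz[G] must agree with the stated G'(z) identically.
A general antiderivative is 4*z/(6*z**2 + 18) + 2*sqrt(3)*atan(sqrt(3)*z/3)/9 + C.
The condition gives C = -5/6 + sqrt(3)*pi/27 - (1/6 + sqrt(3)*pi/27) = -1.
So G(z) = (-9*z**2 + 6*z + 2*sqrt(3)*(z**2 + 3)*atan(sqrt(3)*z/3) - 27)/(9*(z**2 + 3)).
Check: d/dz[(-9*z**2 + 6*z + 2*sqrt(3)*(z**2 + 3)*atan(sqrt(3)*z/3) - 27)/(9*(z**2 + 3))] = 4/(z**4 + 6*z**2 + 9) = G'(z).

G(z) = (-9*z**2 + 6*z + 2*sqrt(3)*(z**2 + 3)*atan(sqrt(3)*z/3) - 27)/(9*(z**2 + 3))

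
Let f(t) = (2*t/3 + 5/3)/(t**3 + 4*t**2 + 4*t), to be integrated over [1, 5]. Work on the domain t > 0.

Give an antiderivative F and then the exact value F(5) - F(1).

Factor the denominator (3*t*(t + 2)**2) and decompose: f = -5/(12*(t + 2)) - 1/(6*(t + 2)**2) + 5/(12*t); each piece integrates to a log, atan, or power term.
F(t) = (5*t*log(t) - 5*t*log(t + 2) + 10*log(t) - 10*log(t + 2) + 2)/(12*t + 24) is an antiderivative of f.
Check: d/dt[(5*t*log(t) - 5*t*log(t + 2) + 10*log(t) - 10*log(t + 2) + 2)/(12*t + 24)] = (2*t + 5)/(3*t**3 + 12*t**2 + 12*t), which equals f(t).
F(5) = -5*log(7)/12 + 1/42 + 5*log(5)/12; F(1) = 1/18 - 5*log(3)/12.
Integral = F(5) - F(1) = -5*log(7)/12 - 2/63 + 5*log(3)/12 + 5*log(5)/12.

Antiderivative: F(t) = (5*t*log(t) - 5*t*log(t + 2) + 10*log(t) - 10*log(t + 2) + 2)/(12*t + 24); value = -5*log(7)/12 - 2/63 + 5*log(3)/12 + 5*log(5)/12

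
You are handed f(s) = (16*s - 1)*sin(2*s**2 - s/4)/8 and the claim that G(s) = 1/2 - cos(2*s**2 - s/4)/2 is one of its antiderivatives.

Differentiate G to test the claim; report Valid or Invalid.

Valid - the claim checks out under differentiation.

d/ds[G] = 2*s*sin(2*s**2 - s/4) - sin(2*s**2 - s/4)/8
This equals f(s) exactly, so the claim holds.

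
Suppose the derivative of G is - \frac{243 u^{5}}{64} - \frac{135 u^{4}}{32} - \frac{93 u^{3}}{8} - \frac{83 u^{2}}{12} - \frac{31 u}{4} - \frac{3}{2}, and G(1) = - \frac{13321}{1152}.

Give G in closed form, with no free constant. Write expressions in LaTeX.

G'(u) matches the chain-rule pattern g'(h)*h' with inner function h(u) = - \frac{3 u^{2}}{4} - \frac{u}{3} - 1; substituting w = h(u) collapses the integral.
A general antiderivative is \frac{3 \left(- \frac{3 u^{2}}{4} - \frac{u}{3} - 1\right)^{3}}{2} + C.
The condition gives C = - \frac{13321}{1152} - (- \frac{15625}{1152}) = 2.
So G(u) = - \frac{729 u^{6} + 972 u^{5} + 3348 u^{4} + 2656 u^{3} + 4464 u^{2} + 1728 u - 576}{1152}.
Check: d/du[- \frac{729 u^{6} + 972 u^{5} + 3348 u^{4} + 2656 u^{3} + 4464 u^{2} + 1728 u - 576}{1152}] = - \frac{243 u^{5}}{64} - \frac{135 u^{4}}{32} - \frac{93 u^{3}}{8} - \frac{83 u^{2}}{12} - \frac{31 u}{4} - \frac{3}{2} = G'(u).

G(u) = - \frac{729 u^{6} + 972 u^{5} + 3348 u^{4} + 2656 u^{3} + 4464 u^{2} + 1728 u - 576}{1152}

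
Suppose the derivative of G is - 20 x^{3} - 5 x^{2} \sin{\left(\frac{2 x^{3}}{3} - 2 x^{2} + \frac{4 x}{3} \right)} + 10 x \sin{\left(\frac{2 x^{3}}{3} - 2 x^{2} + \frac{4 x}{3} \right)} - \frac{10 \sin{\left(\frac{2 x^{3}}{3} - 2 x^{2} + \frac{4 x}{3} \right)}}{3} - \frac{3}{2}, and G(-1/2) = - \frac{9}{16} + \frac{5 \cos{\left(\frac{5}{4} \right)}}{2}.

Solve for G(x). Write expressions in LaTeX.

G(x) = \frac{- 10 x^{4} - 3 x + 5 \cos{\left(\frac{2 x^{3}}{3} - 2 x^{2} + \frac{4 x}{3} \right)} - 2}{2}

Integrate term by term and add the pieces.
A general antiderivative is - 5 x^{4} - \frac{3 x}{2} + \frac{5 \cos{\left(\frac{2 x^{3}}{3} - 2 x^{2} + \frac{4 x}{3} \right)}}{2} - 1 + C.
The condition gives C = - \frac{9}{16} + \frac{5 \cos{\left(\frac{5}{4} \right)}}{2} - (- \frac{9}{16} + \frac{5 \cos{\left(\frac{5}{4} \right)}}{2}) = 0.
So G(x) = \frac{- 10 x^{4} - 3 x + 5 \cos{\left(\frac{2 x^{3}}{3} - 2 x^{2} + \frac{4 x}{3} \right)} - 2}{2}.
Check: d/dx[\frac{- 10 x^{4} - 3 x + 5 \cos{\left(\frac{2 x^{3}}{3} - 2 x^{2} + \frac{4 x}{3} \right)} - 2}{2}] = - 20 x^{3} - 5 x^{2} \sin{\left(\frac{2 x^{3}}{3} - 2 x^{2} + \frac{4 x}{3} \right)} + 10 x \sin{\left(\frac{2 x^{3}}{3} - 2 x^{2} + \frac{4 x}{3} \right)} - \frac{10 \sin{\left(\frac{2 x^{3}}{3} - 2 x^{2} + \frac{4 x}{3} \right)}}{3} - \frac{3}{2} = G'(x).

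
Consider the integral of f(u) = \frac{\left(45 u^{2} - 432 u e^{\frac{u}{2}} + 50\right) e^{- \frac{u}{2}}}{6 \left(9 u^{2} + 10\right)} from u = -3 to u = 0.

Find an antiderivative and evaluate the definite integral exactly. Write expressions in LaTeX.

Antiderivative: F(u) = \frac{\left(- 12 e^{\frac{u}{2}} \log{\left(\frac{3 u^{2}}{2} + \frac{5}{3} \right)} - 5\right) e^{- \frac{u}{2}}}{3}; value = - 4 \log{\left(\frac{5}{3} \right)} - \frac{5}{3} + \frac{5 e^{\frac{3}{2}}}{3} + 4 \log{\left(\frac{91}{6} \right)}

Differentiate the proposed F(u) back; it has to land on f(u) exactly.
F(u) = \frac{\left(- 12 e^{\frac{u}{2}} \log{\left(\frac{3 u^{2}}{2} + \frac{5}{3} \right)} - 5\right) e^{- \frac{u}{2}}}{3} is an antiderivative of f.
Check: d/du[\frac{\left(- 12 e^{\frac{u}{2}} \log{\left(\frac{3 u^{2}}{2} + \frac{5}{3} \right)} - 5\right) e^{- \frac{u}{2}}}{3}] = \frac{45 u^{2} - 432 u e^{\frac{u}{2}} + 50}{54 u^{2} e^{\frac{u}{2}} + 60 e^{\frac{u}{2}}}, which equals f(u).
F(0) = - 4 \log{\left(\frac{5}{3} \right)} - \frac{5}{3}; F(-3) = - 4 \log{\left(\frac{91}{6} \right)} - \frac{5 e^{\frac{3}{2}}}{3}.
Integral = F(0) - F(-3) = - 4 \log{\left(\frac{5}{3} \right)} - \frac{5}{3} + \frac{5 e^{\frac{3}{2}}}{3} + 4 \log{\left(\frac{91}{6} \right)}.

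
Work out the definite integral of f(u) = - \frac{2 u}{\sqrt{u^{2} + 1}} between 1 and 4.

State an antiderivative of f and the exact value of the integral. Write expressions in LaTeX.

f matches the chain-rule pattern g'(h)*h' with inner function h(u) = u^{2} + 1; substituting w = h(u) collapses the integral.
F(u) = - 2 \sqrt{u^{2} + 1} is an antiderivative of f.
Check: d/du[- 2 \sqrt{u^{2} + 1}] = - \frac{2 u}{\sqrt{u^{2} + 1}} = f(u).
F(4) = - 2 \sqrt{17}; F(1) = - 2 \sqrt{2}.
Integral = F(4) - F(1) = - 2 \sqrt{17} + 2 \sqrt{2}.

Antiderivative: F(u) = - 2 \sqrt{u^{2} + 1}; value = - 2 \sqrt{17} + 2 \sqrt{2}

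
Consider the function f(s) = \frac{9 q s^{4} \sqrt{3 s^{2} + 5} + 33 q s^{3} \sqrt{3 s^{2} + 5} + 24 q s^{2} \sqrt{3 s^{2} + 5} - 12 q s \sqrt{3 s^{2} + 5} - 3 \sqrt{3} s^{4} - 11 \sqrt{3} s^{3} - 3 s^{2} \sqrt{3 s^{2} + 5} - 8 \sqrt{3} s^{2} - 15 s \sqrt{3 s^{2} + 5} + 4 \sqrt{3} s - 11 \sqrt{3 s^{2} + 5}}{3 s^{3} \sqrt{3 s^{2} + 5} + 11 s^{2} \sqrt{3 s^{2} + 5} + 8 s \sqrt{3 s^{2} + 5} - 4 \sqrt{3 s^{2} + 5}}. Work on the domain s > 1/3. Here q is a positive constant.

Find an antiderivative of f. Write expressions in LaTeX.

A first test for any F(s): its s-derivative must equal f(s) identically.
Check: d/ds[\frac{9 q s^{3} + 18 q s^{2} - 2 \sqrt{3} s \sqrt{3 s^{2} + 5} - 6 s \log{\left(3 s - 1 \right)} - 4 \sqrt{3} \sqrt{3 s^{2} + 5} - 12 \log{\left(3 s - 1 \right)} + 6}{6 \left(s + 2\right)}] = \frac{9 q s^{4} \sqrt{3 s^{2} + 5} + 33 q s^{3} \sqrt{3 s^{2} + 5} + 24 q s^{2} \sqrt{3 s^{2} + 5} - 12 q s \sqrt{3 s^{2} + 5} - 3 \sqrt{3} s^{4} - 11 \sqrt{3} s^{3} - 3 s^{2} \sqrt{3 s^{2} + 5} - 8 \sqrt{3} s^{2} - 15 s \sqrt{3 s^{2} + 5} + 4 \sqrt{3} s - 11 \sqrt{3 s^{2} + 5}}{3 s^{3} \sqrt{3 s^{2} + 5} + 11 s^{2} \sqrt{3 s^{2} + 5} + 8 s \sqrt{3 s^{2} + 5} - 4 \sqrt{3 s^{2} + 5}} = f(s).

An antiderivative is F(s) = \frac{9 q s^{3} + 18 q s^{2} - 2 \sqrt{3} s \sqrt{3 s^{2} + 5} - 6 s \log{\left(3 s - 1 \right)} - 4 \sqrt{3} \sqrt{3 s^{2} + 5} - 12 \log{\left(3 s - 1 \right)} + 6}{6 \left(s + 2\right)}.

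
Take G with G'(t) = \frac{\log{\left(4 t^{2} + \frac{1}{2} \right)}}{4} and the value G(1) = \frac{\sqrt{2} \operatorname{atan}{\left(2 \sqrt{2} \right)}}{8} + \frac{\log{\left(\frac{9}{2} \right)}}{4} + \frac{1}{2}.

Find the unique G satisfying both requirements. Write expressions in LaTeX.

Any candidate G(t) must reproduce the stated G'(t) exactly.
A general antiderivative is \frac{t \log{\left(4 t^{2} + \frac{1}{2} \right)}}{4} - \frac{t}{2} + \frac{\sqrt{2} \operatorname{atan}{\left(2 \sqrt{2} t \right)}}{8} + C.
The condition gives C = \frac{\sqrt{2} \operatorname{atan}{\left(2 \sqrt{2} \right)}}{8} + \frac{\log{\left(\frac{9}{2} \right)}}{4} + \frac{1}{2} - (- \frac{1}{2} + \frac{\sqrt{2} \operatorname{atan}{\left(2 \sqrt{2} \right)}}{8} + \frac{\log{\left(\frac{9}{2} \right)}}{4}) = 1.
So G(t) = \frac{t \log{\left(4 t^{2} + \frac{1}{2} \right)}}{4} - \frac{t}{2} + \frac{\sqrt{2} \operatorname{atan}{\left(2 \sqrt{2} t \right)}}{8} + 1.
Check: d/dt[\frac{t \log{\left(4 t^{2} + \frac{1}{2} \right)}}{4} - \frac{t}{2} + \frac{\sqrt{2} \operatorname{atan}{\left(2 \sqrt{2} t \right)}}{8} + 1] = \frac{\log{\left(4 t^{2} + \frac{1}{2} \right)}}{4} = G'(t).

G(t) = \frac{t \log{\left(4 t^{2} + \frac{1}{2} \right)}}{4} - \frac{t}{2} + \frac{\sqrt{2} \operatorname{atan}{\left(2 \sqrt{2} t \right)}}{8} + 1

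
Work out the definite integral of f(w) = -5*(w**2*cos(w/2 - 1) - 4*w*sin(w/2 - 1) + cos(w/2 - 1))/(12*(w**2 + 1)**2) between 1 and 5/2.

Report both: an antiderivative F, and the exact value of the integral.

f has the shape u'v + uv' for u = -5/(3*(2*w**2 + 2)) and v = sin(w/2 - 1) — it is the derivative of the product u*v.
F(w) = -5*sin(w/2 - 1)/(6*(w**2 + 1)) is an antiderivative of f.
Check: d/dw[-5*sin(w/2 - 1)/(6*(w**2 + 1))] = (-5*w**2*cos(w/2 - 1) + 20*w*sin(w/2 - 1) - 5*cos(w/2 - 1))/(12*w**4 + 24*w**2 + 12), which equals f(w).
F(5/2) = -10*sin(1/4)/87; F(1) = 5*sin(1/2)/12.
Integral = F(5/2) - F(1) = -5*sin(1/2)/12 - 10*sin(1/4)/87.

Antiderivative: F(w) = -5*sin(w/2 - 1)/(6*(w**2 + 1)); value = -5*sin(1/2)/12 - 10*sin(1/4)/87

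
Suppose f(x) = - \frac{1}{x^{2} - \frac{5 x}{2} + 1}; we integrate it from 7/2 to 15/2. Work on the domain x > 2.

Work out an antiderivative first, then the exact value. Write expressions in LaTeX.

Antiderivative: F(x) = - \frac{2 \log{\left(x - 2 \right)}}{3} + \frac{2 \log{\left(x - \frac{1}{2} \right)}}{3}; value = - \frac{2 \log{\left(\frac{11}{2} \right)}}{3} - \frac{2 \log{\left(3 \right)}}{3} + \frac{2 \log{\left(\frac{3}{2} \right)}}{3} + \frac{2 \log{\left(7 \right)}}{3}

The denominator factors as \left(x - 2\right) \left(2 x - 1\right); partial fractions split f into directly integrable pieces: \frac{4}{3 \left(2 x - 1\right)} - \frac{2}{3 \left(x - 2\right)}.
F(x) = - \frac{2 \log{\left(x - 2 \right)}}{3} + \frac{2 \log{\left(x - \frac{1}{2} \right)}}{3} is an antiderivative of f.
Check: d/dx[- \frac{2 \log{\left(x - 2 \right)}}{3} + \frac{2 \log{\left(x - \frac{1}{2} \right)}}{3}] = - \frac{2}{2 x^{2} - 5 x + 2}, which equals f(x).
F(15/2) = - \frac{2 \log{\left(\frac{11}{2} \right)}}{3} + \frac{2 \log{\left(7 \right)}}{3}; F(7/2) = - \frac{2 \log{\left(\frac{3}{2} \right)}}{3} + \frac{2 \log{\left(3 \right)}}{3}.
Integral = F(15/2) - F(7/2) = - \frac{2 \log{\left(\frac{11}{2} \right)}}{3} - \frac{2 \log{\left(3 \right)}}{3} + \frac{2 \log{\left(\frac{3}{2} \right)}}{3} + \frac{2 \log{\left(7 \right)}}{3}.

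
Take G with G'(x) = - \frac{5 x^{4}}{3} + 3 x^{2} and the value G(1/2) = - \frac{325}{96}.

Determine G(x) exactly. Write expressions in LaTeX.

Integrate term by term and add the pieces.
A general antiderivative is - \frac{x^{5}}{3} + x^{3} - 4 + C.
The condition gives C = - \frac{325}{96} - (- \frac{373}{96}) = \frac{1}{2}.
So G(x) = - \frac{x^{5}}{3} + x^{3} - \frac{7}{2}.
Check: d/dx[- \frac{x^{5}}{3} + x^{3} - \frac{7}{2}] = - \frac{5 x^{4}}{3} + 3 x^{2} = G'(x).

G(x) = - \frac{x^{5}}{3} + x^{3} - \frac{7}{2}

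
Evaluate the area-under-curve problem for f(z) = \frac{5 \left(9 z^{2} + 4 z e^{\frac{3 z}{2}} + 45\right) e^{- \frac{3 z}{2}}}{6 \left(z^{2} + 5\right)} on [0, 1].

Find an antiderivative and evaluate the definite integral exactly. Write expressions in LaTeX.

Whatever form F(z) takes, F'(z) = f(z) is non-negotiable.
F(z) = \frac{5 \left(e^{\frac{3 z}{2}} \log{\left(z^{2} + 5 \right)} - 3\right) e^{- \frac{3 z}{2}}}{3} is an antiderivative of f.
Check: d/dz[\frac{5 \left(e^{\frac{3 z}{2}} \log{\left(z^{2} + 5 \right)} - 3\right) e^{- \frac{3 z}{2}}}{3}] = \frac{45 z^{2} + 20 z e^{\frac{3 z}{2}} + 225}{6 z^{2} e^{\frac{3 z}{2}} + 30 e^{\frac{3 z}{2}}}, which equals f(z).
F(1) = - \frac{5}{e^{\frac{3}{2}}} + \frac{5 \log{\left(6 \right)}}{3}; F(0) = -5 + \frac{5 \log{\left(5 \right)}}{3}.
Integral = F(1) - F(0) = - \frac{5 \log{\left(5 \right)}}{3} - \frac{5}{e^{\frac{3}{2}}} + \frac{5 \log{\left(6 \right)}}{3} + 5.

Antiderivative: F(z) = \frac{5 \left(e^{\frac{3 z}{2}} \log{\left(z^{2} + 5 \right)} - 3\right) e^{- \frac{3 z}{2}}}{3}; value = - \frac{5 \log{\left(5 \right)}}{3} - \frac{5}{e^{\frac{3}{2}}} + \frac{5 \log{\left(6 \right)}}{3} + 5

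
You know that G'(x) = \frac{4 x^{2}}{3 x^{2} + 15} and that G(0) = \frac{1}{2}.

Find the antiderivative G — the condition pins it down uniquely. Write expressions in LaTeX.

The proposed G(x) is checked by its d/dx: the result must match the given G'(x).
A general antiderivative is \frac{4 x}{3} - \frac{4 \sqrt{5} \operatorname{atan}{\left(\frac{\sqrt{5} x}{5} \right)}}{3} + C.
The condition gives C = \frac{1}{2} - (0) = \frac{1}{2}.
So G(x) = \frac{4 x}{3} - \frac{4 \sqrt{5} \operatorname{atan}{\left(\frac{\sqrt{5} x}{5} \right)}}{3} + \frac{1}{2}.
Check: d/dx[\frac{4 x}{3} - \frac{4 \sqrt{5} \operatorname{atan}{\left(\frac{\sqrt{5} x}{5} \right)}}{3} + \frac{1}{2}] = \frac{4 x^{2}}{3 x^{2} + 15} = G'(x).

G(x) = \frac{4 x}{3} - \frac{4 \sqrt{5} \operatorname{atan}{\left(\frac{\sqrt{5} x}{5} \right)}}{3} + \frac{1}{2}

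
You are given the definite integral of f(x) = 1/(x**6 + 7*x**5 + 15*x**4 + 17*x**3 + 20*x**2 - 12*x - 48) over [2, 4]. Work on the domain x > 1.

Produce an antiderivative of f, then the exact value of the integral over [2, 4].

Antiderivative: F(x) = (1862*(x + 2)*log(x - 1) - 3230*(x + 2)*log(x + 2) - 882*(x + 2)*log(x + 4) + 1125*(x + 2)*log(x**2 + 3) - 1290*sqrt(3)*(x + 2)*atan(sqrt(3)*x/3) + 7980)/(335160*(x + 2)); value = -587*log(6)/83790 - 43*sqrt(3)*atan(4*sqrt(3)/3)/11172 - 25*log(7)/7448 - log(8)/380 - 1/504 + 43*sqrt(3)*atan(2*sqrt(3)/3)/11172 + log(3)/180 + 25*log(19)/7448 + 17*log(4)/1764

The denominator factors as (x - 1)*(x + 2)**2*(x + 4)*(x**2 + 3); partial fractions split f into directly integrable pieces: (25*x - 43)/(3724*(x**2 + 3)) - 1/(380*(x + 4)) - 17/(1764*(x + 2)) - 1/(42*(x + 2)**2) + 1/(180*(x - 1)).
F(x) = (1862*(x + 2)*log(x - 1) - 3230*(x + 2)*log(x + 2) - 882*(x + 2)*log(x + 4) + 1125*(x + 2)*log(x**2 + 3) - 1290*sqrt(3)*(x + 2)*atan(sqrt(3)*x/3) + 7980)/(335160*(x + 2)) is an antiderivative of f.
Check: d/dx[(1862*(x + 2)*log(x - 1) - 3230*(x + 2)*log(x + 2) - 882*(x + 2)*log(x + 4) + 1125*(x + 2)*log(x**2 + 3) - 1290*sqrt(3)*(x + 2)*atan(sqrt(3)*x/3) + 7980)/(335160*(x + 2))] = 1/(x**6 + 7*x**5 + 15*x**4 + 17*x**3 + 20*x**2 - 12*x - 48) = f(x).
F(4) = -17*log(6)/1764 - 43*sqrt(3)*atan(4*sqrt(3)/3)/11172 - log(8)/380 + 1/252 + log(3)/180 + 25*log(19)/7448; F(2) = -17*log(4)/1764 - 43*sqrt(3)*atan(2*sqrt(3)/3)/11172 - log(6)/380 + 1/168 + 25*log(7)/7448.
Integral = F(4) - F(2) = -587*log(6)/83790 - 43*sqrt(3)*atan(4*sqrt(3)/3)/11172 - 25*log(7)/7448 - log(8)/380 - 1/504 + 43*sqrt(3)*atan(2*sqrt(3)/3)/11172 + log(3)/180 + 25*log(19)/7448 + 17*log(4)/1764.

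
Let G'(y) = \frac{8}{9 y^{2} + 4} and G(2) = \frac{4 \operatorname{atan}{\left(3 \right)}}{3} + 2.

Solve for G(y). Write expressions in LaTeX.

The proposed G(y) is checked by its d/dy: the result must match the given G'(y).
A general antiderivative is \frac{4 \operatorname{atan}{\left(\frac{3 y}{2} \right)}}{3} + C.
The condition gives C = \frac{4 \operatorname{atan}{\left(3 \right)}}{3} + 2 - (\frac{4 \operatorname{atan}{\left(3 \right)}}{3}) = 2.
So G(y) = \frac{4 \operatorname{atan}{\left(\frac{3 y}{2} \right)}}{3} + 2.
Check: d/dy[\frac{4 \operatorname{atan}{\left(\frac{3 y}{2} \right)}}{3} + 2] = \frac{8}{9 y^{2} + 4} = G'(y).

G(y) = \frac{4 \operatorname{atan}{\left(\frac{3 y}{2} \right)}}{3} + 2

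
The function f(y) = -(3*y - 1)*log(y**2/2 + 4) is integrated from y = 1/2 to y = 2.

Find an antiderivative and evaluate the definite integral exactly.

Antiderivative: F(y) = -3*y**2*log(y**2/2 + 4)/2 + 3*y**2/2 + y*log(y**2/2 + 4) - 2*y - 12*log(y**2 + 8) + 4*sqrt(2)*atan(sqrt(2)*y/4); value = -12*log(12) - 4*log(6) - 4*sqrt(2)*atan(sqrt(2)/8) - log(33/8)/8 + 21/8 + 4*sqrt(2)*atan(sqrt(2)/2) + 12*log(33/4)

Recover f(y) by differentiating a candidate F(y); any mismatch rules it out.
F(y) = -3*y**2*log(y**2/2 + 4)/2 + 3*y**2/2 + y*log(y**2/2 + 4) - 2*y - 12*log(y**2 + 8) + 4*sqrt(2)*atan(sqrt(2)*y/4) is an antiderivative of f.
Check: d/dy[-3*y**2*log(y**2/2 + 4)/2 + 3*y**2/2 + y*log(y**2/2 + 4) - 2*y - 12*log(y**2 + 8) + 4*sqrt(2)*atan(sqrt(2)*y/4)] = -3*y*log(y**2/2 + 4) + log(y**2/2 + 4), which equals f(y).
F(2) = -12*log(12) - 4*log(6) + 2 + 4*sqrt(2)*atan(sqrt(2)/2); F(1/2) = -12*log(33/4) - 5/8 + log(33/8)/8 + 4*sqrt(2)*atan(sqrt(2)/8).
Integral = F(2) - F(1/2) = -12*log(12) - 4*log(6) - 4*sqrt(2)*atan(sqrt(2)/8) - log(33/8)/8 + 21/8 + 4*sqrt(2)*atan(sqrt(2)/2) + 12*log(33/4).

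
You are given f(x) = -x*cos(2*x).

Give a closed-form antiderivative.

Recover f(x) by differentiating a candidate F(x); any mismatch rules it out.
Check: d/dx[-x*sin(2*x)/2 - cos(2*x)/4] = -x*cos(2*x) = f(x).

An antiderivative is F(x) = -x*sin(2*x)/2 - cos(2*x)/4.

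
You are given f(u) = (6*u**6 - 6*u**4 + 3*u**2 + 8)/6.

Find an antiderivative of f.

An antiderivative is F(u) = u**7/7 - u**5/5 + u**3/6 + 4*u/3.

A candidate is checked by its d/du: the result must match f(u).
Check: d/du[u**7/7 - u**5/5 + u**3/6 + 4*u/3] = u**6 - u**4 + u**2/2 + 4/3, which equals f(u).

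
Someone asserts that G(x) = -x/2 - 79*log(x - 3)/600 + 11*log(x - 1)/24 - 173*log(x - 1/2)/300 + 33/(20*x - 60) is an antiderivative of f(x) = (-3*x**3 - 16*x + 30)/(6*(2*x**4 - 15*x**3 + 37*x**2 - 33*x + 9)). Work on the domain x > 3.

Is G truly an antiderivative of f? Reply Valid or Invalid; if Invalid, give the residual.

Invalid: d/dx[G] - f = -1/2, which is not 0.

d/dx[G] = (-6*x**4 + 42*x**3 - 111*x**2 + 83*x + 3)/(12*x**4 - 90*x**3 + 222*x**2 - 198*x + 54)
d/dx[G] - f(x) = -1/2 != 0.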